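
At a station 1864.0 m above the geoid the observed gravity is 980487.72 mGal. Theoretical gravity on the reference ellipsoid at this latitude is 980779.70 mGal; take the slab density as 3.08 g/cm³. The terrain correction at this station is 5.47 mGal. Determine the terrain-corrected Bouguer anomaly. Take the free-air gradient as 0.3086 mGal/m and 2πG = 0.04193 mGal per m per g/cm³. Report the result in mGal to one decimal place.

48.0

Free-air correction = 0.3086 × 1864.0 = 575.23 mGal
Free-air anomaly = 980487.72 − 980779.70 + (575.23) = 283.25 mGal
Bouguer slab correction = 0.04193 × 3.08 × 1864.0 = 240.73 mGal
Simple Bouguer anomaly = 283.25 − (240.73) = 42.52 mGal
Complete Bouguer anomaly = 42.52 + 5.47 = 47.99 mGal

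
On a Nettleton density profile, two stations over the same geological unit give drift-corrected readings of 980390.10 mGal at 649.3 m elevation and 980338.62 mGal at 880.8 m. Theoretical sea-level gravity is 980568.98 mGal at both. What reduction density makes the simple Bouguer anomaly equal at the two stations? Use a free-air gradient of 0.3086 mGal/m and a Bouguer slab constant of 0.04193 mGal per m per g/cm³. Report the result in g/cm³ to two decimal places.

Δg_obs = 980338.62 − 980390.10 = -51.48 mGal over Δh = 880.8 − 649.3 = 231.5 m
Equal Bouguer anomalies ⇒ Δg_obs + (0.3086 − 0.04193ρ)·Δh = 0
0.3086 − 0.04193ρ = −Δg_obs/Δh = 0.22238
ρ = (0.3086 − 0.22238) / 0.04193 = 2.06 g/cm³

2.06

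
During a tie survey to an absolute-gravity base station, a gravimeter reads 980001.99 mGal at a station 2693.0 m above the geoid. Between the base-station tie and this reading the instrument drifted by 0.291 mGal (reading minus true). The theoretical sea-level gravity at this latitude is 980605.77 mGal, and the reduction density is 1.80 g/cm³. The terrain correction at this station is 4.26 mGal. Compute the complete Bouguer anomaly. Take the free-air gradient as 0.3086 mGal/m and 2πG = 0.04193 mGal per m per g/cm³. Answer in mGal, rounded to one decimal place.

28.0

Drift-corrected reading = 980001.99 − (0.291) = 980001.699 mGal
Free-air correction = 0.3086 × 2693.0 = 831.06 mGal
Free-air anomaly = 980001.699 − 980605.77 + (831.06) = 226.989 mGal
Bouguer slab correction = 0.04193 × 1.80 × 2693.0 = 203.25 mGal
Simple Bouguer anomaly = 226.989 − (203.25) = 23.739 mGal
Complete Bouguer anomaly = 23.739 + 4.26 = 27.999 mGal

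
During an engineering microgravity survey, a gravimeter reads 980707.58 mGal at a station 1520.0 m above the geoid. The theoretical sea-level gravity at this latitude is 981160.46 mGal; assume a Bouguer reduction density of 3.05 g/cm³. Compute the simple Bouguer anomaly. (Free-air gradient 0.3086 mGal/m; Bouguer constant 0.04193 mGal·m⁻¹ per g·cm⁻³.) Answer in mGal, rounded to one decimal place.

Free-air correction = 0.3086 × 1520.0 = 469.07 mGal
Free-air anomaly = 980707.58 − 981160.46 + (469.07) = 16.19 mGal
Bouguer slab correction = 0.04193 × 3.05 × 1520.0 = 194.39 mGal
Simple Bouguer anomaly = 16.19 − (194.39) = -178.20 mGal

-178.2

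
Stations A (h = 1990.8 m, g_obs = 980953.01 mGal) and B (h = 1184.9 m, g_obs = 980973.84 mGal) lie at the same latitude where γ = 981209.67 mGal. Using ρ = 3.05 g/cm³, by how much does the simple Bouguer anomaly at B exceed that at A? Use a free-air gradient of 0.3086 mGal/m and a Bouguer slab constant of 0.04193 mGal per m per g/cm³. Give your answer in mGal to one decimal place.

Δg_SB(A) = 980953.01 − 981209.67 + 0.3086×1990.8 − 0.04193×3.05×1990.8 = 103.10 mGal
Δg_SB(B) = 980973.84 − 981209.67 + 0.3086×1184.9 − 0.04193×3.05×1184.9 = -21.70 mGal
Difference = -21.70 − (103.10) = -124.80 mGal

-124.8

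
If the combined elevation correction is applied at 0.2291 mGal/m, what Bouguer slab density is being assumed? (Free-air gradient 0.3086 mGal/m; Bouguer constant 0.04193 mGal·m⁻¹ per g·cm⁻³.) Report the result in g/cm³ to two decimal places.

0.2291 = 0.3086 − 0.04193 × ρ
ρ = (0.3086 − 0.2291) / 0.04193 = 1.90 g/cm³

1.90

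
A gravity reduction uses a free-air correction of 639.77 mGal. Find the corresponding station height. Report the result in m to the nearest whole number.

h = 639.77 / 0.3086 = 2073.14 m

2073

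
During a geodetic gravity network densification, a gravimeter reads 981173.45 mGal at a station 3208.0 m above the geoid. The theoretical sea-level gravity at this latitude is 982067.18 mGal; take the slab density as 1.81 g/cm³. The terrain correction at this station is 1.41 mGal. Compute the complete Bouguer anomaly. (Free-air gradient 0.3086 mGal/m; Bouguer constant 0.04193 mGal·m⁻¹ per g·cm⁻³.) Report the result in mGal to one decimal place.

Free-air correction = 0.3086 × 3208.0 = 989.99 mGal
Free-air anomaly = 981173.45 − 982067.18 + (989.99) = 96.26 mGal
Bouguer slab correction = 0.04193 × 1.81 × 3208.0 = 243.47 mGal
Simple Bouguer anomaly = 96.26 − (243.47) = -147.21 mGal
Complete Bouguer anomaly = -147.21 + 1.41 = -145.80 mGal

-145.8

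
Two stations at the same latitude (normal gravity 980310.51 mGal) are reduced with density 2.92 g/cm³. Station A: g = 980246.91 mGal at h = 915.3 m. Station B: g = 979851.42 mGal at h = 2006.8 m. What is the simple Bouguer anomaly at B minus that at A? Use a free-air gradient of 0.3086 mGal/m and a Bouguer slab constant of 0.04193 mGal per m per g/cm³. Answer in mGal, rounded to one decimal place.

-192.3

Δg_SB(A) = 980246.91 − 980310.51 + 0.3086×915.3 − 0.04193×2.92×915.3 = 106.80 mGal
Δg_SB(B) = 979851.42 − 980310.51 + 0.3086×2006.8 − 0.04193×2.92×2006.8 = -85.50 mGal
Difference = -85.50 − (106.80) = -192.30 mGal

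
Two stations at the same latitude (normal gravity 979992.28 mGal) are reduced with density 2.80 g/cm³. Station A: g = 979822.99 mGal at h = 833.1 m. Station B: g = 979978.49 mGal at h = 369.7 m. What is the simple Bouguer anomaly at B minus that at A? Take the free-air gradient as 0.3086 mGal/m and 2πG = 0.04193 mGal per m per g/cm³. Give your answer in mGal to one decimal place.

66.9

Δg_SB(A) = 979822.99 − 979992.28 + 0.3086×833.1 − 0.04193×2.80×833.1 = -10.00 mGal
Δg_SB(B) = 979978.49 − 979992.28 + 0.3086×369.7 − 0.04193×2.80×369.7 = 56.90 mGal
Difference = 56.90 − (-10.00) = 66.90 mGal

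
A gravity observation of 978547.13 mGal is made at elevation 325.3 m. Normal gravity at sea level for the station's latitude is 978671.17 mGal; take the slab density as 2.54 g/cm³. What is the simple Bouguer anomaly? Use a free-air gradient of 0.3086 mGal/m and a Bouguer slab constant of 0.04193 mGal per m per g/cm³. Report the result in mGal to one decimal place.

Free-air correction = 0.3086 × 325.3 = 100.39 mGal
Free-air anomaly = 978547.13 − 978671.17 + (100.39) = -23.65 mGal
Bouguer slab correction = 0.04193 × 2.54 × 325.3 = 34.65 mGal
Simple Bouguer anomaly = -23.65 − (34.65) = -58.30 mGal

-58.3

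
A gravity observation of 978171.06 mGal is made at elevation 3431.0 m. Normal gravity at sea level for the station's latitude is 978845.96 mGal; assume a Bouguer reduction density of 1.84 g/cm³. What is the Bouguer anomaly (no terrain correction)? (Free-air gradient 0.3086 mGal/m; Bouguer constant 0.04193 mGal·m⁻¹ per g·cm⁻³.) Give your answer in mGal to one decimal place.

119.2

Free-air correction = 0.3086 × 3431.0 = 1058.81 mGal
Free-air anomaly = 978171.06 − 978845.96 + (1058.81) = 383.91 mGal
Bouguer slab correction = 0.04193 × 1.84 × 3431.0 = 264.71 mGal
Simple Bouguer anomaly = 383.91 − (264.71) = 119.20 mGal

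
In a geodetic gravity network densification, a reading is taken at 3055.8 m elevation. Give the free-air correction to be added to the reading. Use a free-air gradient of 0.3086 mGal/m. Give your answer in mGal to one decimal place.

Free-air correction = 0.3086 × 3055.8 = 943.0 mGal

943.0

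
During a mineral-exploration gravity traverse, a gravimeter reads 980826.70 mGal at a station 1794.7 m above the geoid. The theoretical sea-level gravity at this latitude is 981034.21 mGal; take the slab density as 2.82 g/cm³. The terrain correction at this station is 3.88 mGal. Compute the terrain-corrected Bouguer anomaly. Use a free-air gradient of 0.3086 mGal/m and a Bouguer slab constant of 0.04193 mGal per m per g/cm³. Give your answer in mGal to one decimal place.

Free-air correction = 0.3086 × 1794.7 = 553.84 mGal
Free-air anomaly = 980826.70 − 981034.21 + (553.84) = 346.33 mGal
Bouguer slab correction = 0.04193 × 2.82 × 1794.7 = 212.21 mGal
Simple Bouguer anomaly = 346.33 − (212.21) = 134.12 mGal
Complete Bouguer anomaly = 134.12 + 3.88 = 138.00 mGal

138.0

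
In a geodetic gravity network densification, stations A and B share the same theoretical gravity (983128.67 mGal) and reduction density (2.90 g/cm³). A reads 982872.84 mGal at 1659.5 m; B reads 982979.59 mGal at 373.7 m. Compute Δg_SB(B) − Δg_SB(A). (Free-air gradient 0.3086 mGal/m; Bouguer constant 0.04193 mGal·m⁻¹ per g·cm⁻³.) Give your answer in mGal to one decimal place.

Δg_SB(A) = 982872.84 − 983128.67 + 0.3086×1659.5 − 0.04193×2.90×1659.5 = 54.50 mGal
Δg_SB(B) = 982979.59 − 983128.67 + 0.3086×373.7 − 0.04193×2.90×373.7 = -79.20 mGal
Difference = -79.20 − (54.50) = -133.70 mGal

-133.7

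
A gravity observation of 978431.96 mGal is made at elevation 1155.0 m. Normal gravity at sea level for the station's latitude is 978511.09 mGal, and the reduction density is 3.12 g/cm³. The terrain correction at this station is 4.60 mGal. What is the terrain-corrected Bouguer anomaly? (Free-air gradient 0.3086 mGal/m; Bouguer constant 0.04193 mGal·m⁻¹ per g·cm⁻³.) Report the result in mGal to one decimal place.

130.8

Free-air correction = 0.3086 × 1155.0 = 356.43 mGal
Free-air anomaly = 978431.96 − 978511.09 + (356.43) = 277.30 mGal
Bouguer slab correction = 0.04193 × 3.12 × 1155.0 = 151.10 mGal
Simple Bouguer anomaly = 277.30 − (151.10) = 126.20 mGal
Complete Bouguer anomaly = 126.20 + 4.60 = 130.80 mGal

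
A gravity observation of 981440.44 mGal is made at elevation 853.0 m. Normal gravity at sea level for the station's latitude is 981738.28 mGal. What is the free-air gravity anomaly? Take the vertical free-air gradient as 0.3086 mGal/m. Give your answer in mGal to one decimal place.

-34.6

Free-air correction = 0.3086 × 853.0 = 263.24 mGal
Free-air anomaly = 981440.44 − 981738.28 + (263.24) = -34.60 mGal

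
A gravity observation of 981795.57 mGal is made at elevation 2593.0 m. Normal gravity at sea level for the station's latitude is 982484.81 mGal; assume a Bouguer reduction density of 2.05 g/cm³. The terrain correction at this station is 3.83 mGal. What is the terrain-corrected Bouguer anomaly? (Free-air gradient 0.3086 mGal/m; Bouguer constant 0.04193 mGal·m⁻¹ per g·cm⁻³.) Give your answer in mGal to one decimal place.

Free-air correction = 0.3086 × 2593.0 = 800.20 mGal
Free-air anomaly = 981795.57 − 982484.81 + (800.20) = 110.96 mGal
Bouguer slab correction = 0.04193 × 2.05 × 2593.0 = 222.89 mGal
Simple Bouguer anomaly = 110.96 − (222.89) = -111.93 mGal
Complete Bouguer anomaly = -111.93 + 3.83 = -108.10 mGal

-108.1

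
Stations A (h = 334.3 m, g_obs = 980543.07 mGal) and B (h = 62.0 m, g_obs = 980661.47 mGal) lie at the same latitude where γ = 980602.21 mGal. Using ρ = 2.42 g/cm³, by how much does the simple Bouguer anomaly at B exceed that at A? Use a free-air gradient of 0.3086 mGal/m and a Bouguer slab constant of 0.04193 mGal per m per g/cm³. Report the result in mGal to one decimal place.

62.0

Δg_SB(A) = 980543.07 − 980602.21 + 0.3086×334.3 − 0.04193×2.42×334.3 = 10.10 mGal
Δg_SB(B) = 980661.47 − 980602.21 + 0.3086×62.0 − 0.04193×2.42×62.0 = 72.10 mGal
Difference = 72.10 − (10.10) = 62.00 mGal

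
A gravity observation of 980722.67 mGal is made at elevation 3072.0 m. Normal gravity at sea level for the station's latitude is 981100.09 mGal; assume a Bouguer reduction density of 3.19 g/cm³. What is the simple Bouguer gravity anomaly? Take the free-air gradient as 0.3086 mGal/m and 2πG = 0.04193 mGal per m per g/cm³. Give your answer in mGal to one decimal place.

Free-air correction = 0.3086 × 3072.0 = 948.02 mGal
Free-air anomaly = 980722.67 − 981100.09 + (948.02) = 570.60 mGal
Bouguer slab correction = 0.04193 × 3.19 × 3072.0 = 410.90 mGal
Simple Bouguer anomaly = 570.60 − (410.90) = 159.70 mGal

159.7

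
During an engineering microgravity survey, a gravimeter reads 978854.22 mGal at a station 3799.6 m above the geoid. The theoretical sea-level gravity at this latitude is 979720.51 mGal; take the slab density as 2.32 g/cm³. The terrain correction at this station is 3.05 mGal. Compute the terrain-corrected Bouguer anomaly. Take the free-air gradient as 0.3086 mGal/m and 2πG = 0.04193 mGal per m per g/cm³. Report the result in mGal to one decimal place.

Free-air correction = 0.3086 × 3799.6 = 1172.56 mGal
Free-air anomaly = 978854.22 − 979720.51 + (1172.56) = 306.27 mGal
Bouguer slab correction = 0.04193 × 2.32 × 3799.6 = 369.62 mGal
Simple Bouguer anomaly = 306.27 − (369.62) = -63.35 mGal
Complete Bouguer anomaly = -63.35 + 3.05 = -60.30 mGal

-60.3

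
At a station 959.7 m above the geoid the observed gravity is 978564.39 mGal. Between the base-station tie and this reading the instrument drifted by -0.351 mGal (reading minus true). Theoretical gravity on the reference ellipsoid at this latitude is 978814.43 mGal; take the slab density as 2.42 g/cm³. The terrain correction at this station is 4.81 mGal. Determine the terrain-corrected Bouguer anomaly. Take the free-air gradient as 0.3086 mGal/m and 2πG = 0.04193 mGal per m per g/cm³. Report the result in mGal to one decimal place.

Drift-corrected reading = 978564.39 − (-0.351) = 978564.741 mGal
Free-air correction = 0.3086 × 959.7 = 296.16 mGal
Free-air anomaly = 978564.741 − 978814.43 + (296.16) = 46.471 mGal
Bouguer slab correction = 0.04193 × 2.42 × 959.7 = 97.38 mGal
Simple Bouguer anomaly = 46.471 − (97.38) = -50.909 mGal
Complete Bouguer anomaly = -50.909 + 4.81 = -46.099 mGal

-46.1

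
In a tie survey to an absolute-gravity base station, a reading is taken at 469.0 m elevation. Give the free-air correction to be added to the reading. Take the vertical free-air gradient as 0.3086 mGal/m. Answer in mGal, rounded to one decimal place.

144.7

Free-air correction = 0.3086 × 469.0 = 144.7 mGal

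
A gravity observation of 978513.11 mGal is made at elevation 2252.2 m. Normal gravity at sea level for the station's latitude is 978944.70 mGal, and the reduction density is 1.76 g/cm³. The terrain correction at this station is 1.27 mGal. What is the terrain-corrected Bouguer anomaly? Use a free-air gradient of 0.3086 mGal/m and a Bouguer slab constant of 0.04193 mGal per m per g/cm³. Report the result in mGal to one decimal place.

98.5

Free-air correction = 0.3086 × 2252.2 = 695.03 mGal
Free-air anomaly = 978513.11 − 978944.70 + (695.03) = 263.44 mGal
Bouguer slab correction = 0.04193 × 1.76 × 2252.2 = 166.21 mGal
Simple Bouguer anomaly = 263.44 − (166.21) = 97.23 mGal
Complete Bouguer anomaly = 97.23 + 1.27 = 98.50 mGal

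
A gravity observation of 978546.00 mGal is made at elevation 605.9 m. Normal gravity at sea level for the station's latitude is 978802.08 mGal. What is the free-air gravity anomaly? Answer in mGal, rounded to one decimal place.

-69.1

Free-air correction = 0.3086 × 605.9 = 186.98 mGal
Free-air anomaly = 978546.00 − 978802.08 + (186.98) = -69.10 mGal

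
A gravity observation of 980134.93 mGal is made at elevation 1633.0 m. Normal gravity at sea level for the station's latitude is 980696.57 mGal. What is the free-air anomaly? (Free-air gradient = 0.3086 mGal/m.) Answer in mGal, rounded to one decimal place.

-57.7

Free-air correction = 0.3086 × 1633.0 = 503.94 mGal
Free-air anomaly = 980134.93 − 980696.57 + (503.94) = -57.70 mGal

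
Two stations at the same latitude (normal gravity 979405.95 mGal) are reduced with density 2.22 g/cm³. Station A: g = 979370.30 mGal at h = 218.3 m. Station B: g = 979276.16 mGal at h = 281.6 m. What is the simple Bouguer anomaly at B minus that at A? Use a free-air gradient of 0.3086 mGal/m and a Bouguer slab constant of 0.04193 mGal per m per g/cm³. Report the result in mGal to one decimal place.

Δg_SB(A) = 979370.30 − 979405.95 + 0.3086×218.3 − 0.04193×2.22×218.3 = 11.40 mGal
Δg_SB(B) = 979276.16 − 979405.95 + 0.3086×281.6 − 0.04193×2.22×281.6 = -69.10 mGal
Difference = -69.10 − (11.40) = -80.50 mGal

-80.5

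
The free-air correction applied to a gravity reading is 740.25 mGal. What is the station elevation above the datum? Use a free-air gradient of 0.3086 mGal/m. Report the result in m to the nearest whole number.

2399

h = 740.25 / 0.3086 = 2398.74 m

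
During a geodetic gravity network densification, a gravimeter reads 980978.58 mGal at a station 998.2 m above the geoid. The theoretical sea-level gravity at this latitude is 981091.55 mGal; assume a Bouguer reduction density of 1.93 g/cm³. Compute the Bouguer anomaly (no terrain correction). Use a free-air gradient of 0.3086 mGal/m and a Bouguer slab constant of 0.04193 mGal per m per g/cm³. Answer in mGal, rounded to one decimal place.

Free-air correction = 0.3086 × 998.2 = 308.04 mGal
Free-air anomaly = 980978.58 − 981091.55 + (308.04) = 195.07 mGal
Bouguer slab correction = 0.04193 × 1.93 × 998.2 = 80.78 mGal
Simple Bouguer anomaly = 195.07 − (80.78) = 114.29 mGal

114.3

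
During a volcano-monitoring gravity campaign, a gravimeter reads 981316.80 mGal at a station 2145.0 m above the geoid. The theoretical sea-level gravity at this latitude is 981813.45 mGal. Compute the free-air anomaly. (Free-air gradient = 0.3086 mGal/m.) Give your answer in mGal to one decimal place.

165.3

Free-air correction = 0.3086 × 2145.0 = 661.95 mGal
Free-air anomaly = 981316.80 − 981813.45 + (661.95) = 165.30 mGal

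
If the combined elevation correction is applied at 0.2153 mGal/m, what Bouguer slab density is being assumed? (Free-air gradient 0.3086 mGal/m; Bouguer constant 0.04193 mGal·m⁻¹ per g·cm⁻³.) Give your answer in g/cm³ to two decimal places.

0.2153 = 0.3086 − 0.04193 × ρ
ρ = (0.3086 − 0.2153) / 0.04193 = 2.23 g/cm³

2.23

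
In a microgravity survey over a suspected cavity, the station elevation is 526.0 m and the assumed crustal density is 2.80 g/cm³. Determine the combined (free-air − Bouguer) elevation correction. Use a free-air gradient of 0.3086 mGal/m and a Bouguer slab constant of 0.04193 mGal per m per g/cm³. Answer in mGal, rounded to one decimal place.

Combined gradient = 0.3086 − 0.04193 × 2.80 = 0.1911960 mGal/m
Combined elevation correction = 0.1911960 × 526.0 = 100.6 mGal

100.6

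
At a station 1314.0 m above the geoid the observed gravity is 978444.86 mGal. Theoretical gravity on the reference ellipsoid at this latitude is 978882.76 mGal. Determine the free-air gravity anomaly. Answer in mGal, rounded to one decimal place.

-32.4

Free-air correction = 0.3086 × 1314.0 = 405.50 mGal
Free-air anomaly = 978444.86 − 978882.76 + (405.50) = -32.40 mGal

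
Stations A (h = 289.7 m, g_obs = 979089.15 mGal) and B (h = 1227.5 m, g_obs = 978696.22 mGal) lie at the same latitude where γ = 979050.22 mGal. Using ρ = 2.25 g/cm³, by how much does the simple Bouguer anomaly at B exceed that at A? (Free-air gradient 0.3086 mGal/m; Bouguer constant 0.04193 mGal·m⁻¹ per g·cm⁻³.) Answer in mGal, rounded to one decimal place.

Δg_SB(A) = 979089.15 − 979050.22 + 0.3086×289.7 − 0.04193×2.25×289.7 = 101.00 mGal
Δg_SB(B) = 978696.22 − 979050.22 + 0.3086×1227.5 − 0.04193×2.25×1227.5 = -91.00 mGal
Difference = -91.00 − (101.00) = -192.00 mGal

-192.0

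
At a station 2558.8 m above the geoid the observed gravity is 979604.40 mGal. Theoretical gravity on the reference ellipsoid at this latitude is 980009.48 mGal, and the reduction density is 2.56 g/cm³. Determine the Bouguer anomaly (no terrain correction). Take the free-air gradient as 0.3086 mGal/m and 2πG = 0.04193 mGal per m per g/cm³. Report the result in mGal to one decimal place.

Free-air correction = 0.3086 × 2558.8 = 789.65 mGal
Free-air anomaly = 979604.40 − 980009.48 + (789.65) = 384.57 mGal
Bouguer slab correction = 0.04193 × 2.56 × 2558.8 = 274.66 mGal
Simple Bouguer anomaly = 384.57 − (274.66) = 109.91 mGal

109.9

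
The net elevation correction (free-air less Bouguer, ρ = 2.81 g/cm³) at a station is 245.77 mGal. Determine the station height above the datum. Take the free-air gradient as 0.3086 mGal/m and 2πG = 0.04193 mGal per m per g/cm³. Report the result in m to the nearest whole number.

Combined gradient = 0.3086 − 0.04193 × 2.81 = 0.1907767 mGal/m
h = 245.77 / 0.1907767 = 1288.26 m

1288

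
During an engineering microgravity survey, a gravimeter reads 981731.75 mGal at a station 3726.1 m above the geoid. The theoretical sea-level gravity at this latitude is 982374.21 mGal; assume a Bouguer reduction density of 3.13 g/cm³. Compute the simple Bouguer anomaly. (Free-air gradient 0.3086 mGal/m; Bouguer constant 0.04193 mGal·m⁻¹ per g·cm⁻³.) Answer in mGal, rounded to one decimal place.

Free-air correction = 0.3086 × 3726.1 = 1149.87 mGal
Free-air anomaly = 981731.75 − 982374.21 + (1149.87) = 507.41 mGal
Bouguer slab correction = 0.04193 × 3.13 × 3726.1 = 489.02 mGal
Simple Bouguer anomaly = 507.41 − (489.02) = 18.39 mGal

18.4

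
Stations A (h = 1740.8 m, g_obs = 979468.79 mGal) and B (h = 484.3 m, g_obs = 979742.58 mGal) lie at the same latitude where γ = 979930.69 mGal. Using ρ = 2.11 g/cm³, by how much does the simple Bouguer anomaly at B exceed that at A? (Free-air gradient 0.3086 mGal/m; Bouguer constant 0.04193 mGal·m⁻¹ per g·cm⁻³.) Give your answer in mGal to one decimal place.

Δg_SB(A) = 979468.79 − 979930.69 + 0.3086×1740.8 − 0.04193×2.11×1740.8 = -78.70 mGal
Δg_SB(B) = 979742.58 − 979930.69 + 0.3086×484.3 − 0.04193×2.11×484.3 = -81.50 mGal
Difference = -81.50 − (-78.70) = -2.80 mGal

-2.8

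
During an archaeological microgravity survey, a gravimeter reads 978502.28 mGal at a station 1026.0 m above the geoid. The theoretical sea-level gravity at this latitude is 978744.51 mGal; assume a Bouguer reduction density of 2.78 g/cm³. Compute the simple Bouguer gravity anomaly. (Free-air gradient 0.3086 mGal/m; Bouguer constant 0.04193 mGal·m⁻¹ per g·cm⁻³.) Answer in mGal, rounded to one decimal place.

Free-air correction = 0.3086 × 1026.0 = 316.62 mGal
Free-air anomaly = 978502.28 − 978744.51 + (316.62) = 74.39 mGal
Bouguer slab correction = 0.04193 × 2.78 × 1026.0 = 119.60 mGal
Simple Bouguer anomaly = 74.39 − (119.60) = -45.21 mGal

-45.2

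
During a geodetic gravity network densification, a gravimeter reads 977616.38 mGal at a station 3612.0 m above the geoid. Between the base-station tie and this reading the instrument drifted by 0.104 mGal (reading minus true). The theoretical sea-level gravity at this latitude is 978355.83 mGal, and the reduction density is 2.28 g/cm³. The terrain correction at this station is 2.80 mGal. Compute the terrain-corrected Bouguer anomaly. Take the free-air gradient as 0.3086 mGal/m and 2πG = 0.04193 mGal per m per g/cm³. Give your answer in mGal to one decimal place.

Drift-corrected reading = 977616.38 − (0.104) = 977616.276 mGal
Free-air correction = 0.3086 × 3612.0 = 1114.66 mGal
Free-air anomaly = 977616.276 − 978355.83 + (1114.66) = 375.106 mGal
Bouguer slab correction = 0.04193 × 2.28 × 3612.0 = 345.31 mGal
Simple Bouguer anomaly = 375.106 − (345.31) = 29.796 mGal
Complete Bouguer anomaly = 29.796 + 2.80 = 32.596 mGal

32.6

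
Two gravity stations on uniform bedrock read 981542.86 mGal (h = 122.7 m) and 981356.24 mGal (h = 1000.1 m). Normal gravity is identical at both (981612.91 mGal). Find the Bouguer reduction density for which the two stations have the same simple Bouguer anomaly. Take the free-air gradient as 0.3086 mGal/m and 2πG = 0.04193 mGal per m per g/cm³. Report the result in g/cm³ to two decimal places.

Δg_obs = 981356.24 − 981542.86 = -186.62 mGal over Δh = 1000.1 − 122.7 = 877.4 m
Equal Bouguer anomalies ⇒ Δg_obs + (0.3086 − 0.04193ρ)·Δh = 0
0.3086 − 0.04193ρ = −Δg_obs/Δh = 0.21270
ρ = (0.3086 − 0.21270) / 0.04193 = 2.29 g/cm³

2.29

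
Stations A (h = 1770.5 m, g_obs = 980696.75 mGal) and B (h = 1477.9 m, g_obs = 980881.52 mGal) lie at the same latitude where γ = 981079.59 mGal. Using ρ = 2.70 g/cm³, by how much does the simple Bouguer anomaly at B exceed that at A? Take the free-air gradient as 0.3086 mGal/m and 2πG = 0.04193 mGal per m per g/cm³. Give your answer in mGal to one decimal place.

127.6

Δg_SB(A) = 980696.75 − 981079.59 + 0.3086×1770.5 − 0.04193×2.70×1770.5 = -36.90 mGal
Δg_SB(B) = 980881.52 − 981079.59 + 0.3086×1477.9 − 0.04193×2.70×1477.9 = 90.70 mGal
Difference = 90.70 − (-36.90) = 127.60 mGal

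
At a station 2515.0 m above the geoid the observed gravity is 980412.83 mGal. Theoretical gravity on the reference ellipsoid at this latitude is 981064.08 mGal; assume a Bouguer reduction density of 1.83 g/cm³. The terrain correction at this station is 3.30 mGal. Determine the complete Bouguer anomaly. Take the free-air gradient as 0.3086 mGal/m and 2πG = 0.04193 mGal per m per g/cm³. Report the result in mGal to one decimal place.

Free-air correction = 0.3086 × 2515.0 = 776.13 mGal
Free-air anomaly = 980412.83 − 981064.08 + (776.13) = 124.88 mGal
Bouguer slab correction = 0.04193 × 1.83 × 2515.0 = 192.98 mGal
Simple Bouguer anomaly = 124.88 − (192.98) = -68.10 mGal
Complete Bouguer anomaly = -68.10 + 3.30 = -64.80 mGal

-64.8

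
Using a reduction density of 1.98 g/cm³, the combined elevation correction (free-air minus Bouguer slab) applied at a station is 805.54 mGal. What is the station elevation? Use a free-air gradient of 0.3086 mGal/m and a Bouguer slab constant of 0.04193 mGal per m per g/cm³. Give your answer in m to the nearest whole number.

Combined gradient = 0.3086 − 0.04193 × 1.98 = 0.2255786 mGal/m
h = 805.54 / 0.2255786 = 3570.99 m

3571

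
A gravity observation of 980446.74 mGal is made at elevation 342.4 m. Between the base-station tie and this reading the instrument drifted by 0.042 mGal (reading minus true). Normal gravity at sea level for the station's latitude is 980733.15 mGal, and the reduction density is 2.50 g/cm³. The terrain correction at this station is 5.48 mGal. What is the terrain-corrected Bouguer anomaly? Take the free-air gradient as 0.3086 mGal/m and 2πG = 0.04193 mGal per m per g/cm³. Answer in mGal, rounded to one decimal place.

Drift-corrected reading = 980446.74 − (0.042) = 980446.698 mGal
Free-air correction = 0.3086 × 342.4 = 105.66 mGal
Free-air anomaly = 980446.698 − 980733.15 + (105.66) = -180.792 mGal
Bouguer slab correction = 0.04193 × 2.50 × 342.4 = 35.89 mGal
Simple Bouguer anomaly = -180.792 − (35.89) = -216.682 mGal
Complete Bouguer anomaly = -216.682 + 5.48 = -211.202 mGal

-211.2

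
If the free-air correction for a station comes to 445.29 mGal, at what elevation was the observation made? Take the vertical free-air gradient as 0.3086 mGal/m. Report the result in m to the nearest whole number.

h = 445.29 / 0.3086 = 1442.94 m

1443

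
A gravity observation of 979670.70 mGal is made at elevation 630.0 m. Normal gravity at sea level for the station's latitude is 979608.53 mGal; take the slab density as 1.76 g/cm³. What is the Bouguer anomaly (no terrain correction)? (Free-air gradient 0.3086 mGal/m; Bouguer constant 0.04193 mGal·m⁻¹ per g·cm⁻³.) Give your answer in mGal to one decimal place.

Free-air correction = 0.3086 × 630.0 = 194.42 mGal
Free-air anomaly = 979670.70 − 979608.53 + (194.42) = 256.59 mGal
Bouguer slab correction = 0.04193 × 1.76 × 630.0 = 46.49 mGal
Simple Bouguer anomaly = 256.59 − (46.49) = 210.10 mGal

210.1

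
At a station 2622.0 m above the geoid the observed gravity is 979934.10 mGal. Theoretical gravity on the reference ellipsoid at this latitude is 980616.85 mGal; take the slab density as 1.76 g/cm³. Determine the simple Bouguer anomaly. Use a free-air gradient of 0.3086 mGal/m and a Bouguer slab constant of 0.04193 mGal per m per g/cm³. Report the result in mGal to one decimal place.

-67.1

Free-air correction = 0.3086 × 2622.0 = 809.15 mGal
Free-air anomaly = 979934.10 − 980616.85 + (809.15) = 126.40 mGal
Bouguer slab correction = 0.04193 × 1.76 × 2622.0 = 193.50 mGal
Simple Bouguer anomaly = 126.40 − (193.50) = -67.10 mGal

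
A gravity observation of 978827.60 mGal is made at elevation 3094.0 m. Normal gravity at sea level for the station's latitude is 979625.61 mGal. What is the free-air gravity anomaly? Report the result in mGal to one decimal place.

Free-air correction = 0.3086 × 3094.0 = 954.81 mGal
Free-air anomaly = 978827.60 − 979625.61 + (954.81) = 156.80 mGal

156.8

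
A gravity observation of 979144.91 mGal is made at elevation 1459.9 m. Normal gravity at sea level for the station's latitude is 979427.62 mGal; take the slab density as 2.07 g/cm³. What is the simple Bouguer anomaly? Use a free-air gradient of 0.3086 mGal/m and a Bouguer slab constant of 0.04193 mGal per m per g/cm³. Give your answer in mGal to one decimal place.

Free-air correction = 0.3086 × 1459.9 = 450.53 mGal
Free-air anomaly = 979144.91 − 979427.62 + (450.53) = 167.82 mGal
Bouguer slab correction = 0.04193 × 2.07 × 1459.9 = 126.71 mGal
Simple Bouguer anomaly = 167.82 − (126.71) = 41.11 mGal

41.1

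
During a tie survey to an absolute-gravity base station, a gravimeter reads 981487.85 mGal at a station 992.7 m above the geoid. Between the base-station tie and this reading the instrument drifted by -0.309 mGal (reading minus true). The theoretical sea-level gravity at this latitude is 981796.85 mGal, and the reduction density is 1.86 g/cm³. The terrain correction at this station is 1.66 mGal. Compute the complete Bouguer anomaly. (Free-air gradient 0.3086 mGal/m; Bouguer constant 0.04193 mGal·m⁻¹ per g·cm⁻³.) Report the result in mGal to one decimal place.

-78.1

Drift-corrected reading = 981487.85 − (-0.309) = 981488.159 mGal
Free-air correction = 0.3086 × 992.7 = 306.35 mGal
Free-air anomaly = 981488.159 − 981796.85 + (306.35) = -2.341 mGal
Bouguer slab correction = 0.04193 × 1.86 × 992.7 = 77.42 mGal
Simple Bouguer anomaly = -2.341 − (77.42) = -79.761 mGal
Complete Bouguer anomaly = -79.761 + 1.66 = -78.101 mGal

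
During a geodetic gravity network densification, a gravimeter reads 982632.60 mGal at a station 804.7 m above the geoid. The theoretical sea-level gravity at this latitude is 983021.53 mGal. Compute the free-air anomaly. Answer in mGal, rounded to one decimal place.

Free-air correction = 0.3086 × 804.7 = 248.33 mGal
Free-air anomaly = 982632.60 − 983021.53 + (248.33) = -140.60 mGal

-140.6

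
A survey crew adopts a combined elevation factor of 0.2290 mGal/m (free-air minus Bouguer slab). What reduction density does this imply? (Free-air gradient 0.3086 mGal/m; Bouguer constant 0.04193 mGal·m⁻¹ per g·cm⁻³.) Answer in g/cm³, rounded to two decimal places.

0.2290 = 0.3086 − 0.04193 × ρ
ρ = (0.3086 − 0.2290) / 0.04193 = 1.90 g/cm³

1.90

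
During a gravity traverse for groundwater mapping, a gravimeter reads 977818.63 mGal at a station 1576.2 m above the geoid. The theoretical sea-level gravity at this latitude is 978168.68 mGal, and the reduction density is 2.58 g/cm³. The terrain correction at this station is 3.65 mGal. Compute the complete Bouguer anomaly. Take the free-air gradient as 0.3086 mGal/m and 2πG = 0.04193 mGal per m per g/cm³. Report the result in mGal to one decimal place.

-30.5

Free-air correction = 0.3086 × 1576.2 = 486.42 mGal
Free-air anomaly = 977818.63 − 978168.68 + (486.42) = 136.37 mGal
Bouguer slab correction = 0.04193 × 2.58 × 1576.2 = 170.51 mGal
Simple Bouguer anomaly = 136.37 − (170.51) = -34.14 mGal
Complete Bouguer anomaly = -34.14 + 3.65 = -30.49 mGal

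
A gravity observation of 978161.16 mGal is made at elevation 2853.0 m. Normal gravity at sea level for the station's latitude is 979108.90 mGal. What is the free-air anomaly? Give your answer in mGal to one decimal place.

-67.3

Free-air correction = 0.3086 × 2853.0 = 880.44 mGal
Free-air anomaly = 978161.16 − 979108.90 + (880.44) = -67.30 mGal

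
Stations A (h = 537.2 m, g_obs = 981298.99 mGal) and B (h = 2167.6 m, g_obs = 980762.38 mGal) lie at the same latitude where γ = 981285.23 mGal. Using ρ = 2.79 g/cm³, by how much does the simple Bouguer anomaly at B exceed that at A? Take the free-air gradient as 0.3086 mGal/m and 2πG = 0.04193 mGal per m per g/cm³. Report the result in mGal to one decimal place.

Δg_SB(A) = 981298.99 − 981285.23 + 0.3086×537.2 − 0.04193×2.79×537.2 = 116.70 mGal
Δg_SB(B) = 980762.38 − 981285.23 + 0.3086×2167.6 − 0.04193×2.79×2167.6 = -107.50 mGal
Difference = -107.50 − (116.70) = -224.20 mGal

-224.2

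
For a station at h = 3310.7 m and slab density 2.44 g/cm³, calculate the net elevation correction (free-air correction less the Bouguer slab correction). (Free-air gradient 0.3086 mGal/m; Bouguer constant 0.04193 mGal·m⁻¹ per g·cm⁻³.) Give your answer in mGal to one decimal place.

Combined gradient = 0.3086 − 0.04193 × 2.44 = 0.2062908 mGal/m
Combined elevation correction = 0.2062908 × 3310.7 = 683.0 mGal

683.0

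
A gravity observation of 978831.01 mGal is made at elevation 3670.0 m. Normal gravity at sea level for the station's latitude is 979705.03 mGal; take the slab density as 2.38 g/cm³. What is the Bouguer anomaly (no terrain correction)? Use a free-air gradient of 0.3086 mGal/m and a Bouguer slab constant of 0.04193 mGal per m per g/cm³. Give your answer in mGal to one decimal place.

-107.7

Free-air correction = 0.3086 × 3670.0 = 1132.56 mGal
Free-air anomaly = 978831.01 − 979705.03 + (1132.56) = 258.54 mGal
Bouguer slab correction = 0.04193 × 2.38 × 3670.0 = 366.24 mGal
Simple Bouguer anomaly = 258.54 − (366.24) = -107.70 mGal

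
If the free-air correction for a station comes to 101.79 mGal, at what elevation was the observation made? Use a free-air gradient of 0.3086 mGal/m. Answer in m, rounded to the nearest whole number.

330

h = 101.79 / 0.3086 = 329.84 m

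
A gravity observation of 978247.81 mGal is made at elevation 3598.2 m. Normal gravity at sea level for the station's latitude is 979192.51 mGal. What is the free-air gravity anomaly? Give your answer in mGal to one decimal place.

Free-air correction = 0.3086 × 3598.2 = 1110.40 mGal
Free-air anomaly = 978247.81 − 979192.51 + (1110.40) = 165.70 mGal

165.7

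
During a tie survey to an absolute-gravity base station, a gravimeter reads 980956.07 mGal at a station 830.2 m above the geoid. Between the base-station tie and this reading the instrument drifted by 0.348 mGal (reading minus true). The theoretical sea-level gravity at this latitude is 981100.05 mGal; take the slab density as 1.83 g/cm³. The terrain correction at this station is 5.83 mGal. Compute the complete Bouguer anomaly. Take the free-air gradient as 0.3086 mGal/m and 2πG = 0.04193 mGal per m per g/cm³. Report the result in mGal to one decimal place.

Drift-corrected reading = 980956.07 − (0.348) = 980955.722 mGal
Free-air correction = 0.3086 × 830.2 = 256.20 mGal
Free-air anomaly = 980955.722 − 981100.05 + (256.20) = 111.872 mGal
Bouguer slab correction = 0.04193 × 1.83 × 830.2 = 63.70 mGal
Simple Bouguer anomaly = 111.872 − (63.70) = 48.172 mGal
Complete Bouguer anomaly = 48.172 + 5.83 = 54.002 mGal

54.0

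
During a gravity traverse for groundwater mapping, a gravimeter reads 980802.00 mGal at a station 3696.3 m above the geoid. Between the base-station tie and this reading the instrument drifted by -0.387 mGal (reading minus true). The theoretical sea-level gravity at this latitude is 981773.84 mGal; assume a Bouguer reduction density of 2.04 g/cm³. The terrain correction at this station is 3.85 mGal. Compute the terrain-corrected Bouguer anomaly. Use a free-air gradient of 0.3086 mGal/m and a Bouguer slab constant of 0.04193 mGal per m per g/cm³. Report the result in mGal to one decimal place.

Drift-corrected reading = 980802.00 − (-0.387) = 980802.387 mGal
Free-air correction = 0.3086 × 3696.3 = 1140.68 mGal
Free-air anomaly = 980802.387 − 981773.84 + (1140.68) = 169.227 mGal
Bouguer slab correction = 0.04193 × 2.04 × 3696.3 = 316.17 mGal
Simple Bouguer anomaly = 169.227 − (316.17) = -146.943 mGal
Complete Bouguer anomaly = -146.943 + 3.85 = -143.093 mGal

-143.1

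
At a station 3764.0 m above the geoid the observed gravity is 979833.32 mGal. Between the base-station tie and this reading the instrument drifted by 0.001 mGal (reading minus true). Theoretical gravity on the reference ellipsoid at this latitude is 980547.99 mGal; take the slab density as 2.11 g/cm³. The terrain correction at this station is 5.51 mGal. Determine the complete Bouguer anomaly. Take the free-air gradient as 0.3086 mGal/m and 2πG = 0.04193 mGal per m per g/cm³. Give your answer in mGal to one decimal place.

Drift-corrected reading = 979833.32 − (0.001) = 979833.319 mGal
Free-air correction = 0.3086 × 3764.0 = 1161.57 mGal
Free-air anomaly = 979833.319 − 980547.99 + (1161.57) = 446.899 mGal
Bouguer slab correction = 0.04193 × 2.11 × 3764.0 = 333.01 mGal
Simple Bouguer anomaly = 446.899 − (333.01) = 113.889 mGal
Complete Bouguer anomaly = 113.889 + 5.51 = 119.399 mGal

119.4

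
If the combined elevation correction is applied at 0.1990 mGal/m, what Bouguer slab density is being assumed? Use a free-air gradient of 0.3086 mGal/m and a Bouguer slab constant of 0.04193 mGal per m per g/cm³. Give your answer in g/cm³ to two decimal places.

2.61

0.1990 = 0.3086 − 0.04193 × ρ
ρ = (0.3086 − 0.1990) / 0.04193 = 2.61 g/cm³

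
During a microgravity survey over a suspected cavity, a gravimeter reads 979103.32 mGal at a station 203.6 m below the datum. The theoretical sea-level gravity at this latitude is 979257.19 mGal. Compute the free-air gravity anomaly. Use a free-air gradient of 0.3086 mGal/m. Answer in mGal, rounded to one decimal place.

Free-air correction = 0.3086 × -203.6 = -62.83 mGal
Free-air anomaly = 979103.32 − 979257.19 + (-62.83) = -216.70 mGal

-216.7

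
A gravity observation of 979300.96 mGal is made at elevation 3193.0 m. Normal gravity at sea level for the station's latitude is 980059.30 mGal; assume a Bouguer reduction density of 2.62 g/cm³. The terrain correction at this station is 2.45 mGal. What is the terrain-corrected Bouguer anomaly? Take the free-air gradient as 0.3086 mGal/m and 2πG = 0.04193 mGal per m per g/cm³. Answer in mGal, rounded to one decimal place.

-121.3

Free-air correction = 0.3086 × 3193.0 = 985.36 mGal
Free-air anomaly = 979300.96 − 980059.30 + (985.36) = 227.02 mGal
Bouguer slab correction = 0.04193 × 2.62 × 3193.0 = 350.77 mGal
Simple Bouguer anomaly = 227.02 − (350.77) = -123.75 mGal
Complete Bouguer anomaly = -123.75 + 2.45 = -121.30 mGal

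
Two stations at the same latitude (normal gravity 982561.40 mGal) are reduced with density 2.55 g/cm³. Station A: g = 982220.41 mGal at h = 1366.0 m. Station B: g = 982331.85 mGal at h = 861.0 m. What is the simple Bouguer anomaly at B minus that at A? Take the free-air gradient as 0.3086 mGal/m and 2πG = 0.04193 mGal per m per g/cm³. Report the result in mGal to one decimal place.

Δg_SB(A) = 982220.41 − 982561.40 + 0.3086×1366.0 − 0.04193×2.55×1366.0 = -65.50 mGal
Δg_SB(B) = 982331.85 − 982561.40 + 0.3086×861.0 − 0.04193×2.55×861.0 = -55.90 mGal
Difference = -55.90 − (-65.50) = 9.60 mGal

9.6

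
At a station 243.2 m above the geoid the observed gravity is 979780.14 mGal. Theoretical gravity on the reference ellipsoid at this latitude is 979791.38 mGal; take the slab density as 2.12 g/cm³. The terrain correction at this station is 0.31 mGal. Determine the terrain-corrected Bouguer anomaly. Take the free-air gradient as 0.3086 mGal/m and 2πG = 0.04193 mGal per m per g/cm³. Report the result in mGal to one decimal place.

Free-air correction = 0.3086 × 243.2 = 75.05 mGal
Free-air anomaly = 979780.14 − 979791.38 + (75.05) = 63.81 mGal
Bouguer slab correction = 0.04193 × 2.12 × 243.2 = 21.62 mGal
Simple Bouguer anomaly = 63.81 − (21.62) = 42.19 mGal
Complete Bouguer anomaly = 42.19 + 0.31 = 42.50 mGal

42.5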